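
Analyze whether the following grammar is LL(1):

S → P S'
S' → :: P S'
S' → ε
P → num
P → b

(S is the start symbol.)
A grammar is LL(1) if for each non-terminal N with multiple productions, the predict sets of those productions are pairwise disjoint, where PREDICT(N → α) = (FIRST(α) \ {ε}) ∪ (FOLLOW(N) if α ⇒* ε).

Relevant sets:
  FOLLOW(S') = { $ }

For S':
  PREDICT(S' → :: P S') = { '::' }
  PREDICT(S' → ε) = { $ }
For P:
  PREDICT(P → num) = { 'num' }
  PREDICT(P → b) = { 'b' }
S has a single production, so nothing to check there.

All predict sets are disjoint. The grammar IS LL(1).

Answer: Yes, the grammar is LL(1).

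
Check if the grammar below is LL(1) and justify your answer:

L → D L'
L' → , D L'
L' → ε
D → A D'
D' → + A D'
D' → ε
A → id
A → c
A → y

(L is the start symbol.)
A grammar is LL(1) if for each non-terminal N with multiple productions, the predict sets of those productions are pairwise disjoint, where PREDICT(N → α) = (FIRST(α) \ {ε}) ∪ (FOLLOW(N) if α ⇒* ε).

Relevant sets:
  FOLLOW(L') = { $ }
  FOLLOW(D') = { $, ',' }

For L':
  PREDICT(L' → ',' D L') = { ',' }
  PREDICT(L' → ε) = { $ }
For D':
  PREDICT(D' → '+' A D') = { '+' }
  PREDICT(D' → ε) = { $, ',' }
For A:
  PREDICT(A → id) = { 'id' }
  PREDICT(A → c) = { 'c' }
  PREDICT(A → y) = { 'y' }
L, D have a single production, so nothing to check there.

All predict sets are disjoint. The grammar IS LL(1).

Answer: Yes, the grammar is LL(1).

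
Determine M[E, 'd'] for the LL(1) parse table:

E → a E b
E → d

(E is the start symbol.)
To find M[E, 'd'], we find productions for E where 'd' is in the predict set (PREDICT(N → α) = (FIRST(α) \ {ε}) ∪ (FOLLOW(N) if α ⇒* ε)).

E → a E b: PREDICT = { 'a' }
E → d: PREDICT = { 'd' }
  'd' is in predict set, so this production goes in M[E, 'd']

M[E, 'd'] = E → d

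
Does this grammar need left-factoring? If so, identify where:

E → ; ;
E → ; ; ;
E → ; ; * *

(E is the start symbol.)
Left-factoring is needed when two productions for the same non-terminal
share a common prefix on the right-hand side.

Productions for E:
  E → ; ;
  E → ; ; ;
  E → ; ; * *

Found common prefix '; ;' in productions for E

Answer: Yes, E has productions with common prefix '; ;'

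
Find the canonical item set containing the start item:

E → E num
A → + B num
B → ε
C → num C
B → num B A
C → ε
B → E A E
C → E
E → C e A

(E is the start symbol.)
{ [C → . E], [C → . num C], [C → .], [E → . C e A], [E → . E num], [E' → . E] }

First, augment the grammar with E' → E
I₀ = CLOSURE({ [E' → . E] }):
  [E' → . E] has the dot before E: add [E → . E num], [E → . C e A]
  [E → . C e A] has the dot before C: add [C → . num C], [C → .], [C → . E]
No further items can be added.

I₀ = { [C → . E], [C → . num C], [C → .], [E → . C e A], [E → . E num], [E' → . E] }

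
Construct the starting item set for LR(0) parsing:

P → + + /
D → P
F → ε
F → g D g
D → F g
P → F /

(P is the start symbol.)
{ [F → . g D g], [F → .], [P → . + + /], [P → . F /], [P' → . P] }

First, augment the grammar with P' → P
I₀ = CLOSURE({ [P' → . P] }):
  [P' → . P] has the dot before P: add [P → . + + /], [P → . F /]
  [P → . F /] has the dot before F: add [F → .], [F → . g D g]
No further items can be added.

I₀ = { [F → . g D g], [F → .], [P → . + + /], [P → . F /], [P' → . P] }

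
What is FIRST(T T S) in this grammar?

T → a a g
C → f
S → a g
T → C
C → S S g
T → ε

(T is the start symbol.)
FIRST sets of the non-terminals involved (from the grammar, by fixed-point iteration):
  FIRST(T) = { 'a', 'f', ε }
  FIRST(S) = { 'a' }

To compute FIRST(T T S), process the symbols left to right:
Symbol T is a non-terminal. Add FIRST(T) \ {ε} = { 'a', 'f' }
T is nullable (ε ∈ FIRST(T)), continue to the next symbol.
Symbol T is a non-terminal. Add FIRST(T) \ {ε} = { 'a', 'f' }
T is nullable (ε ∈ FIRST(T)), continue to the next symbol.
Symbol S is a non-terminal. Add FIRST(S) \ {ε} = { 'a' }
S is not nullable (ε ∉ FIRST(S)), so stop here.
FIRST(T T S) = { 'a', 'f' }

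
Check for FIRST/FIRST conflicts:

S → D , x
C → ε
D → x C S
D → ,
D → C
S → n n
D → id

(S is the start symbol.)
A FIRST/FIRST conflict occurs when two productions N → α and N → β for the same non-terminal have FIRST(α) ∩ FIRST(β) ≠ ∅ (with ε ∈ FIRST of a nullable right-hand side, so two nullable alternatives also conflict).

FIRST sets of the non-terminals at (or reachable through a nullable prefix from) the front of some alternative:
  FIRST(D) = { ',', 'id', 'x', ε }
  FIRST(C) = { ε }

Productions for S:
  S → D , x: FIRST = { ',', 'id', 'x' }
  S → n n: FIRST = { 'n' }
Productions for D:
  D → x C S: FIRST = { 'x' }
  D → ,: FIRST = { ',' }
  D → C: FIRST = { ε }
  D → id: FIRST = { 'id' }
C has only one production, so no FIRST/FIRST conflict is possible there.

All alternatives of each non-terminal have pairwise disjoint FIRST sets.

Answer: No FIRST/FIRST conflicts.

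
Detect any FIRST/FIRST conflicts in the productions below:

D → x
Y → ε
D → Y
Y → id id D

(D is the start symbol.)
A FIRST/FIRST conflict occurs when two productions N → α and N → β for the same non-terminal have FIRST(α) ∩ FIRST(β) ≠ ∅ (with ε ∈ FIRST of a nullable right-hand side, so two nullable alternatives also conflict).

FIRST sets of the non-terminals at (or reachable through a nullable prefix from) the front of some alternative:
  FIRST(Y) = { 'id', ε }

Productions for D:
  D → x: FIRST = { 'x' }
  D → Y: FIRST = { 'id', ε }
Productions for Y:
  Y → ε: FIRST = { ε }
  Y → id id D: FIRST = { 'id' }

All alternatives of each non-terminal have pairwise disjoint FIRST sets.

Answer: No FIRST/FIRST conflicts.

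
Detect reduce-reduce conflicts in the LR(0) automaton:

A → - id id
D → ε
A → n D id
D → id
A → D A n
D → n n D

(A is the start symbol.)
No reduce-reduce conflicts

A reduce-reduce conflict occurs when an LR(0) state has two complete items [A → α .] and [B → β .] — both call for a reduction, and with no lookahead the parser cannot choose between them.

Augment with A' → A and build the canonical LR(0) collection (I0 = CLOSURE({[A' → . A]}), then GOTO on every symbol after a dot until no new states appear). It has 14 states:
  I0: { [A → . - id id], [A → . D A n], [A → . n D id], [A' → . A], [D → . id], [D → . n n D], [D → .] }  — shift, reduce
  I1: { [A → - . id id] }  — shift
  I2: { [A' → A .] }  — accept
  I3: { [A → . - id id], [A → . D A n], [A → . n D id], [A → D . A n], [D → . id], [D → . n n D], [D → .] }  — shift, reduce
  I4: { [D → id .] }  — reduce
  I5: { [A → n . D id], [D → . id], [D → . n n D], [D → .], [D → n . n D] }  — shift, reduce
  I6: { [A → n D . id] }  — shift
  I7: { [D → . id], [D → . n n D], [D → .], [D → n . n D], [D → n n . D] }  — shift, reduce
  I8: { [D → n n D .] }  — reduce
  I9: { [A → n D id .] }  — reduce
  I10: { [A → D A . n] }  — shift
  I11: { [A → D A n .] }  — reduce
  I12: { [A → - id . id] }  — shift
  I13: { [A → - id id .] }  — reduce

No state contains more than one complete item.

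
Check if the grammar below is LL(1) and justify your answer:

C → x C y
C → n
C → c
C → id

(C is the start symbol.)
Yes, the grammar is LL(1).

A grammar is LL(1) if for each non-terminal N with multiple productions, the predict sets of those productions are pairwise disjoint, where PREDICT(N → α) = (FIRST(α) \ {ε}) ∪ (FOLLOW(N) if α ⇒* ε).

For C:
  PREDICT(C → x C y) = { 'x' }
  PREDICT(C → n) = { 'n' }
  PREDICT(C → c) = { 'c' }
  PREDICT(C → id) = { 'id' }

All predict sets are disjoint. The grammar IS LL(1).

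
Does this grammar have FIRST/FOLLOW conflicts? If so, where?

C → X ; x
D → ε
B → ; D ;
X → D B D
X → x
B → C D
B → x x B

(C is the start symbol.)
A FIRST/FOLLOW conflict occurs when a non-terminal N has a nullable alternative N → β (β ⇒* ε) and another alternative N → α with FIRST(α) ∩ FOLLOW(N) ≠ ∅: on such a lookahead the parser cannot decide between expanding α and letting N vanish via β.

Nullable non-terminals: D.
D has a nullable alternative but only one production, so nothing to check.

B, C, X have no nullable alternative, so no FIRST/FOLLOW check is needed there.

No FIRST/FOLLOW conflicts found.

Answer: No FIRST/FOLLOW conflicts.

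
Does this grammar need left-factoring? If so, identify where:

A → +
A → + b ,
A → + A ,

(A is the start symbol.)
Left-factoring is needed when two productions for the same non-terminal
share a common prefix on the right-hand side.

Productions for A:
  A → +
  A → + b ,
  A → + A ,

Found common prefix '+' in productions for A

Answer: Yes, A has productions with common prefix '+'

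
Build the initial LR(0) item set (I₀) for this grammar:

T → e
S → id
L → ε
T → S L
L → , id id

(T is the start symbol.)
First, augment the grammar with T' → T
I₀ = CLOSURE({ [T' → . T] }):
  [T' → . T] has the dot before T: add [T → . e], [T → . S L]
  [T → . S L] has the dot before S: add [S → . id]
No further items can be added.

I₀ = { [S → . id], [T → . S L], [T → . e], [T' → . T] }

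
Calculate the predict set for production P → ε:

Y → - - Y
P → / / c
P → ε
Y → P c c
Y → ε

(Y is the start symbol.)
PREDICT(P → ε) = (FIRST(RHS) \ {ε}) ∪ (FOLLOW(P) if ε ∈ FIRST(RHS), i.e. RHS ⇒* ε)
The right-hand side is ε (FIRST(ε) = { ε }), so the predict set is FOLLOW(P) = { 'c' }
PREDICT(P → ε) = { 'c' }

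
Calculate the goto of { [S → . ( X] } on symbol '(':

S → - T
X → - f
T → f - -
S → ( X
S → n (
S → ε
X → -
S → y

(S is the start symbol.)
{ [S → ( . X], [X → . - f], [X → . -] }

GOTO(I, '(') = CLOSURE({ [A → αX.β] : [A → α.Xβ] ∈ I, X = '(' })

Items with dot before '(', with the dot advanced:
  [S → . ( X] → [S → ( . X]
Closure of the advanced items:
  [S → ( . X] has the dot before X: add [X → . - f], [X → . -]

GOTO = { [S → ( . X], [X → . - f], [X → . -] }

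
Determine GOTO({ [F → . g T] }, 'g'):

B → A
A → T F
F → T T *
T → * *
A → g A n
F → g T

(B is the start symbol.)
GOTO(I, 'g') = CLOSURE({ [A → αX.β] : [A → α.Xβ] ∈ I, X = 'g' })

Items with dot before 'g', with the dot advanced:
  [F → . g T] → [F → g . T]
Closure of the advanced items:
  [F → g . T] has the dot before T: add [T → . * *]

GOTO = { [F → g . T], [T → . * *] }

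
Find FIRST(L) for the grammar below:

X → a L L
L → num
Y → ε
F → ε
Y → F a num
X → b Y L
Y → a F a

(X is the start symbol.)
{ 'num' }

From L → num:
  - num is a terminal: add 'num' and stop

Collecting: FIRST(L) = { 'num' }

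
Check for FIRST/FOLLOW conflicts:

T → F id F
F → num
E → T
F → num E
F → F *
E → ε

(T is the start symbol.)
No FIRST/FOLLOW conflicts.

Nullable non-terminals: E.
FIRST sets used below: FIRST(T) = { 'num' }

E: nullable alternative(s) E → ε; FOLLOW(E) = { $, '*', 'id' }
  E → T: FIRST \ {ε} = { 'num' } — disjoint from FOLLOW(E)
  E → ε: FIRST \ {ε} = { } — this is the only nullable alternative, skip

F, T have no nullable alternative, so no FIRST/FOLLOW check is needed there.

No FIRST/FOLLOW conflicts found.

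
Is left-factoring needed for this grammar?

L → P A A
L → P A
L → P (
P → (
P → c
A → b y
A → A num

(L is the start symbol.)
Left-factoring is needed when two productions for the same non-terminal
share a common prefix on the right-hand side.

Productions for L:
  L → P A A
  L → P A
  L → P (
Productions for P:
  P → (
  P → c
Productions for A:
  A → b y
  A → A num

Found common prefix 'P' in productions for L

Answer: Yes, L has productions with common prefix 'P'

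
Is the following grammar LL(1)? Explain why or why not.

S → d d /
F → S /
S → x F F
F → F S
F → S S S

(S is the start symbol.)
No. Predict set conflict for F: { 'd', 'x' }

A grammar is LL(1) if for each non-terminal N with multiple productions, the predict sets of those productions are pairwise disjoint, where PREDICT(N → α) = (FIRST(α) \ {ε}) ∪ (FOLLOW(N) if α ⇒* ε).

Relevant sets:
  FIRST(S) = { 'd', 'x' }
  FIRST(F) = { 'd', 'x' }

For S:
  PREDICT(S → d d '/') = { 'd' }
  PREDICT(S → x F F) = { 'x' }
For F:
  PREDICT(F → S '/') = { 'd', 'x' }
  PREDICT(F → F S) = { 'd', 'x' }
  PREDICT(F → S S S) = { 'd', 'x' }

Conflict found: Predict set conflict for F: { 'd', 'x' }
The grammar is NOT LL(1).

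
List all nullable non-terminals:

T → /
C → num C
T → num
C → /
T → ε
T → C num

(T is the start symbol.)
{ 'T' }

ε-productions: T → ε
So T is immediately nullable.
No further non-terminal can be added: every production for the remaining non-terminals contains a terminal or a non-nullable non-terminal.
Nullable = { 'T' }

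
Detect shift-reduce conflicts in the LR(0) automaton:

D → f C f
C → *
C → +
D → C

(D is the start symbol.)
No shift-reduce conflicts

A shift-reduce conflict occurs when an LR(0) state has both:
  - a complete (reduce) item [A → α .] (dot at the end), and
  - a shift item [B → β . c γ] (dot before a terminal).

Augment with D' → D and build the canonical LR(0) collection (I0 = CLOSURE({[D' → . D]}), then GOTO on every symbol after a dot until no new states appear). It has 8 states:
  I0: { [C → . *], [C → . +], [D → . C], [D → . f C f], [D' → . D] }  — shift
  I1: { [C → * .] }  — reduce
  I2: { [C → + .] }  — reduce
  I3: { [D → C .] }  — reduce
  I4: { [D' → D .] }  — accept
  I5: { [C → . *], [C → . +], [D → f . C f] }  — shift
  I6: { [D → f C . f] }  — shift
  I7: { [D → f C f .] }  — reduce

No state contains both a complete item and a shift item.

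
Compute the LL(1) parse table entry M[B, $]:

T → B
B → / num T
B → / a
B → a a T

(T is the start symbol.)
Empty (error entry)

To find M[B, $], we find productions for B where $ is in the predict set (PREDICT(N → α) = (FIRST(α) \ {ε}) ∪ (FOLLOW(N) if α ⇒* ε)).

B → / num T: PREDICT = { '/' }
B → / a: PREDICT = { '/' }
B → a a T: PREDICT = { 'a' }

M[B, $] is empty (no production applies)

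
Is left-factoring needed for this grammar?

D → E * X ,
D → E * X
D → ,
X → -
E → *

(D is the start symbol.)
Yes, D has productions with common prefix 'E * X'

Left-factoring is needed when two productions for the same non-terminal
share a common prefix on the right-hand side.

Productions for D:
  D → E * X ,
  D → E * X
  D → ,

Found common prefix 'E * X' in productions for D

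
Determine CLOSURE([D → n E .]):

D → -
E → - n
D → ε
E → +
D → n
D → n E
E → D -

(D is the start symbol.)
{ [D → n E .] }

To compute CLOSURE, for each item [A → α.Bβ] where B is a non-terminal, add [B → .γ] for all productions B → γ; repeat for the newly added items until nothing changes.

Start with: [D → n E .]
The dot is at the end, so nothing is added.

CLOSURE = { [D → n E .] }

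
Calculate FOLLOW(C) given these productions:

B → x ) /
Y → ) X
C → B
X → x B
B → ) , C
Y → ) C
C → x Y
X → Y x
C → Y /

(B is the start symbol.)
To compute FOLLOW(C), find every occurrence of C on a right-hand side N → α C β: add FIRST(β) \ {ε}, and if β is empty or nullable also add FOLLOW(N). Iterate to a fixed point.

In B → ) , C: C is at the end, add FOLLOW(B)
In Y → ) C: C is at the end, add FOLLOW(Y)

The FOLLOW sets referred to above (computed the same way, to a fixed point):
  FOLLOW(B) = { $, '/', 'x' }
  FOLLOW(Y) = { $, '/', 'x' }

Taking the union: FOLLOW(C) = { $, '/', 'x' }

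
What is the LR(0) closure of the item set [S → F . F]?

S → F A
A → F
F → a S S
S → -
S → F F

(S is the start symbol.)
{ [F → . a S S], [S → F . F] }

Start with: [S → F . F]
  [S → F . F] has the dot before F: add [F → . a S S]
No further items can be added.

CLOSURE = { [F → . a S S], [S → F . F] }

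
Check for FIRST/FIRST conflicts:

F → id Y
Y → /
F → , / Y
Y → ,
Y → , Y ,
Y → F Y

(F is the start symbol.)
A FIRST/FIRST conflict occurs when two productions N → α and N → β for the same non-terminal have FIRST(α) ∩ FIRST(β) ≠ ∅ (with ε ∈ FIRST of a nullable right-hand side, so two nullable alternatives also conflict).

FIRST sets of the non-terminals at (or reachable through a nullable prefix from) the front of some alternative:
  FIRST(F) = { ',', 'id' }

Productions for F:
  F → id Y: FIRST = { 'id' }
  F → , / Y: FIRST = { ',' }
Productions for Y:
  Y → /: FIRST = { '/' }
  Y → ,: FIRST = { ',' }
  Y → , Y ,: FIRST = { ',' }
  Y → F Y: FIRST = { ',', 'id' }

Conflict for Y: Y → , and Y → , Y ,
  Overlap: { ',' }
Conflict for Y: Y → , and Y → F Y
  Overlap: { ',' }
Conflict for Y: Y → , Y , and Y → F Y
  Overlap: { ',' }

Answer: Yes. Y → ',' / Y → ',' Y ',' on { ',' }; Y → ',' / Y → F Y on { ',' }; Y → ',' Y ',' / Y → F Y on { ',' }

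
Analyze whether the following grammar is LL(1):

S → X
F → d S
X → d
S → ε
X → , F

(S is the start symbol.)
Relevant sets:
  FIRST(X) = { ',', 'd' }
  FOLLOW(S) = { $ }

For S:
  PREDICT(S → X) = { ',', 'd' }
  PREDICT(S → ε) = { $ }
For X:
  PREDICT(X → d) = { 'd' }
  PREDICT(X → ',' F) = { ',' }
F has a single production, so nothing to check there.

All predict sets are disjoint. The grammar IS LL(1).

Answer: Yes, the grammar is LL(1).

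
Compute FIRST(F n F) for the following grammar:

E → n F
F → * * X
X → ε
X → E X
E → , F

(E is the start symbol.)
{ '*' }

FIRST sets of the non-terminals involved (from the grammar, by fixed-point iteration):
  FIRST(F) = { '*' }

To compute FIRST(F n F), process the symbols left to right:
Symbol F is a non-terminal. Add FIRST(F) \ {ε} = { '*' }
F is not nullable (ε ∉ FIRST(F)), so stop here.
FIRST(F n F) = { '*' }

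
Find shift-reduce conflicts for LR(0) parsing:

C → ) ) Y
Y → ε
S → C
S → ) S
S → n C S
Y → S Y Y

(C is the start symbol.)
Yes — I3: [Y → .] vs [C → . ) ) Y]; I6: [Y → .] vs [C → . ) ) Y]; I11: [Y → .] vs [C → . ) ) Y]; I13: [Y → .] vs [C → . ) ) Y]; I15: [S → ) S .] vs [C → . ) ) Y]

A shift-reduce conflict occurs when an LR(0) state has both:
  - a complete (reduce) item [A → α .] (dot at the end), and
  - a shift item [B → β . c γ] (dot before a terminal).

Augment with C' → C and build the canonical LR(0) collection (I0 = CLOSURE({[C' → . C]}), then GOTO on every symbol after a dot until no new states appear). It has 16 states:
  I0: { [C → . ) ) Y], [C' → . C] }  — shift
  I1: { [C → ) . ) Y] }  — shift
  I2: { [C' → C .] }  — accept
  I3: { [C → ) ) . Y], [C → . ) ) Y], [S → . ) S], [S → . C], [S → . n C S], [Y → . S Y Y], [Y → .] }  — shift, reduce
  I4: { [C → ) . ) Y], [C → . ) ) Y], [S → ) . S], [S → . ) S], [S → . C], [S → . n C S] }  — shift
  I5: { [S → C .] }  — reduce
  I6: { [C → . ) ) Y], [S → . ) S], [S → . C], [S → . n C S], [Y → . S Y Y], [Y → .], [Y → S . Y Y] }  — shift, reduce
  I7: { [C → ) ) Y .] }  — reduce
  I8: { [C → . ) ) Y], [S → n . C S] }  — shift
  I9: { [C → . ) ) Y], [S → . ) S], [S → . C], [S → . n C S], [S → n C . S] }  — shift
  I10: { [S → n C S .] }  — reduce
  I11: { [C → . ) ) Y], [S → . ) S], [S → . C], [S → . n C S], [Y → . S Y Y], [Y → .], [Y → S Y . Y] }  — shift, reduce
  I12: { [Y → S Y Y .] }  — reduce
  I13: { [C → ) ) . Y], [C → ) . ) Y], [C → . ) ) Y], [S → ) . S], [S → . ) S], [S → . C], [S → . n C S], [Y → . S Y Y], [Y → .] }  — shift, reduce
  I14: { [S → ) S .] }  — reduce
  I15: { [C → . ) ) Y], [S → ) S .], [S → . ) S], [S → . C], [S → . n C S], [Y → . S Y Y], [Y → .], [Y → S . Y Y] }  — shift, 2 reduces

I3 contains reduce item [Y → .] and shift items [C → . ) ) Y], [S → . ) S], [S → . n C S] — shift-reduce conflict.
I6 contains reduce item [Y → .] and shift items [C → . ) ) Y], [S → . ) S], [S → . n C S] — shift-reduce conflict.
I11 contains reduce item [Y → .] and shift items [C → . ) ) Y], [S → . ) S], [S → . n C S] — shift-reduce conflict.
I13 contains reduce item [Y → .] and shift items [C → . ) ) Y], [C → ) . ) Y], [S → . ) S], [S → . n C S] — shift-reduce conflict.
I15 contains reduce items [S → ) S .], [Y → .] and shift items [C → . ) ) Y], [S → . ) S], [S → . n C S] — shift-reduce conflict.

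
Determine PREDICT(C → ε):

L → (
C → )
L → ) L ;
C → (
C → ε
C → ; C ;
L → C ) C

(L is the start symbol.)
PREDICT(C → ε) = (FIRST(RHS) \ {ε}) ∪ (FOLLOW(C) if ε ∈ FIRST(RHS), i.e. RHS ⇒* ε)
The right-hand side is ε (FIRST(ε) = { ε }), so the predict set is FOLLOW(C) = { $, ')', ';' }
PREDICT(C → ε) = { $, ')', ';' }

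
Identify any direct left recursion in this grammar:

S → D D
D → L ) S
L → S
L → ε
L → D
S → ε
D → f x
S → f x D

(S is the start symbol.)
Direct left recursion occurs when N → N α for some non-terminal N (the right-hand side begins with the left-hand side itself).

S → D D: starts with D
D → L ) S: starts with L
L → S: starts with S
L → ε: starts with ε
L → D: starts with D
S → ε: starts with ε
D → f x: starts with f
S → f x D: starts with f

No direct left recursion found.

Answer: No direct left recursion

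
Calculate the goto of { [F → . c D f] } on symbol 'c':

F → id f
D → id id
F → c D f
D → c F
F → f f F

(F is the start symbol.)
GOTO(I, 'c') = CLOSURE({ [A → αX.β] : [A → α.Xβ] ∈ I, X = 'c' })

Items with dot before 'c', with the dot advanced:
  [F → . c D f] → [F → c . D f]
Closure of the advanced items:
  [F → c . D f] has the dot before D: add [D → . id id], [D → . c F]

GOTO = { [D → . c F], [D → . id id], [F → c . D f] }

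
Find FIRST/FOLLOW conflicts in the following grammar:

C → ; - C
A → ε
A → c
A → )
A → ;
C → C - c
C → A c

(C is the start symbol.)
A FIRST/FOLLOW conflict occurs when a non-terminal N has a nullable alternative N → β (β ⇒* ε) and another alternative N → α with FIRST(α) ∩ FOLLOW(N) ≠ ∅: on such a lookahead the parser cannot decide between expanding α and letting N vanish via β.

Nullable non-terminals: A.

A: nullable alternative(s) A → ε; FOLLOW(A) = { 'c' }
  A → ε: FIRST \ {ε} = { } — this is the only nullable alternative, skip
  A → c: FIRST \ {ε} = { 'c' } — overlaps FOLLOW(A) on { 'c' }: CONFLICT
  A → ): FIRST \ {ε} = { ')' } — disjoint from FOLLOW(A)
  A → ;: FIRST \ {ε} = { ';' } — disjoint from FOLLOW(A)

C has no nullable alternative, so no FIRST/FOLLOW check is needed there.

So the grammar has 1 FIRST/FOLLOW conflict (marked CONFLICT above).

Answer: Yes. A → c with FOLLOW(A) on { 'c' }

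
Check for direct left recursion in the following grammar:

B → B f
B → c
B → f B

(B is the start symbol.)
Direct left recursion occurs when N → N α for some non-terminal N (the right-hand side begins with the left-hand side itself).

B → B f: LEFT RECURSIVE (starts with B)
B → c: starts with c
B → f B: starts with f

The grammar has direct left recursion on: B.

Answer: Yes, B is left-recursive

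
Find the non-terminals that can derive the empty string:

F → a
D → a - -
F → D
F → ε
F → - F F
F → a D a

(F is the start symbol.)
{ 'F' }

A non-terminal is nullable if it can derive ε (the empty string): either it has an ε-production, or it has a production whose right-hand side consists entirely of nullable non-terminals.

ε-productions: F → ε
So F is immediately nullable.
No further non-terminal can be added: every production for the remaining non-terminals contains a terminal or a non-nullable non-terminal.
Nullable = { 'F' }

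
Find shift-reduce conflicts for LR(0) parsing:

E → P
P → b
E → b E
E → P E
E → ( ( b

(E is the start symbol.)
Yes — I3: [E → P .] vs [E → . ( ( b]; I4: [P → b .] vs [E → . ( ( b]

A shift-reduce conflict occurs when an LR(0) state has both:
  - a complete (reduce) item [A → α .] (dot at the end), and
  - a shift item [B → β . c γ] (dot before a terminal).

Augment with E' → E and build the canonical LR(0) collection (I0 = CLOSURE({[E' → . E]}), then GOTO on every symbol after a dot until no new states appear). It has 9 states:
  I0: { [E → . ( ( b], [E → . P E], [E → . P], [E → . b E], [E' → . E], [P → . b] }  — shift
  I1: { [E → ( . ( b] }  — shift
  I2: { [E' → E .] }  — accept
  I3: { [E → . ( ( b], [E → . P E], [E → . P], [E → . b E], [E → P . E], [E → P .], [P → . b] }  — shift, reduce
  I4: { [E → . ( ( b], [E → . P E], [E → . P], [E → . b E], [E → b . E], [P → . b], [P → b .] }  — shift, reduce
  I5: { [E → b E .] }  — reduce
  I6: { [E → P E .] }  — reduce
  I7: { [E → ( ( . b] }  — shift
  I8: { [E → ( ( b .] }  — reduce

I3 contains reduce item [E → P .] and shift items [E → . ( ( b], [E → . b E], [P → . b] — shift-reduce conflict.
I4 contains reduce item [P → b .] and shift items [E → . ( ( b], [E → . b E], [P → . b] — shift-reduce conflict.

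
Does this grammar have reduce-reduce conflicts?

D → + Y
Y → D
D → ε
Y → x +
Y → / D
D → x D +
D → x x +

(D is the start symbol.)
A reduce-reduce conflict occurs when an LR(0) state has two complete items [A → α .] and [B → β .] — both call for a reduction, and with no lookahead the parser cannot choose between them.

Augment with D' → D and build the canonical LR(0) collection (I0 = CLOSURE({[D' → . D]}), then GOTO on every symbol after a dot until no new states appear). It has 14 states:
  I0: { [D → . + Y], [D → . x D +], [D → . x x +], [D → .], [D' → . D] }  — shift, reduce
  I1: { [D → + . Y], [D → . + Y], [D → . x D +], [D → . x x +], [D → .], [Y → . / D], [Y → . D], [Y → . x +] }  — shift, reduce
  I2: { [D' → D .] }  — accept
  I3: { [D → . + Y], [D → . x D +], [D → . x x +], [D → .], [D → x . D +], [D → x . x +] }  — shift, reduce
  I4: { [D → x D . +] }  — shift
  I5: { [D → . + Y], [D → . x D +], [D → . x x +], [D → .], [D → x . D +], [D → x . x +], [D → x x . +] }  — shift, reduce
  I6: { [D → + . Y], [D → . + Y], [D → . x D +], [D → . x x +], [D → .], [D → x x + .], [Y → . / D], [Y → . D], [Y → . x +] }  — shift, 2 reduces
  I7: { [D → . + Y], [D → . x D +], [D → . x x +], [D → .], [Y → / . D] }  — shift, reduce
  I8: { [Y → D .] }  — reduce
  I9: { [D → + Y .] }  — reduce
  I10: { [D → . + Y], [D → . x D +], [D → . x x +], [D → .], [D → x . D +], [D → x . x +], [Y → x . +] }  — shift, reduce
  I11: { [D → + . Y], [D → . + Y], [D → . x D +], [D → . x x +], [D → .], [Y → . / D], [Y → . D], [Y → . x +], [Y → x + .] }  — shift, 2 reduces
  I12: { [Y → / D .] }  — reduce
  I13: { [D → x D + .] }  — reduce

I6 contains complete items [D → .], [D → x x + .] — reduce-reduce conflict.
I11 contains complete items [D → .], [Y → x + .] — reduce-reduce conflict.

Answer: Yes — I6: [D → .] vs [D → x x + .]; I11: [D → .] vs [Y → x + .]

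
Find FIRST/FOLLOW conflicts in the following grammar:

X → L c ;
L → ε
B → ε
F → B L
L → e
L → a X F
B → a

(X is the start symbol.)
Yes. B → a with FOLLOW(B) on { 'a' }

A FIRST/FOLLOW conflict occurs when a non-terminal N has a nullable alternative N → β (β ⇒* ε) and another alternative N → α with FIRST(α) ∩ FOLLOW(N) ≠ ∅: on such a lookahead the parser cannot decide between expanding α and letting N vanish via β.

Nullable non-terminals: B, F, L.

B: nullable alternative(s) B → ε; FOLLOW(B) = { 'a', 'c', 'e' }
  B → ε: FIRST \ {ε} = { } — this is the only nullable alternative, skip
  B → a: FIRST \ {ε} = { 'a' } — overlaps FOLLOW(B) on { 'a' }: CONFLICT
F has a nullable alternative but only one production, so nothing to check.

L: nullable alternative(s) L → ε; FOLLOW(L) = { 'c' }
  L → ε: FIRST \ {ε} = { } — this is the only nullable alternative, skip
  L → e: FIRST \ {ε} = { 'e' } — disjoint from FOLLOW(L)
  L → a X F: FIRST \ {ε} = { 'a' } — disjoint from FOLLOW(L)

X has no nullable alternative, so no FIRST/FOLLOW check is needed there.

So the grammar has 1 FIRST/FOLLOW conflict (marked CONFLICT above).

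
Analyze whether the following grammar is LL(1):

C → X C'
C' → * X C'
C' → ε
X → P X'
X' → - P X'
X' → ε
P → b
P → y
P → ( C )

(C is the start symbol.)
A grammar is LL(1) if for each non-terminal N with multiple productions, the predict sets of those productions are pairwise disjoint, where PREDICT(N → α) = (FIRST(α) \ {ε}) ∪ (FOLLOW(N) if α ⇒* ε).

Relevant sets:
  FOLLOW(C') = { $, ')' }
  FOLLOW(X') = { $, ')', '*' }

For C':
  PREDICT(C' → '*' X C') = { '*' }
  PREDICT(C' → ε) = { $, ')' }
For X':
  PREDICT(X' → '-' P X') = { '-' }
  PREDICT(X' → ε) = { $, ')', '*' }
For P:
  PREDICT(P → b) = { 'b' }
  PREDICT(P → y) = { 'y' }
  PREDICT(P → '(' C ')') = { '(' }
C, X have a single production, so nothing to check there.

All predict sets are disjoint. The grammar IS LL(1).

Answer: Yes, the grammar is LL(1).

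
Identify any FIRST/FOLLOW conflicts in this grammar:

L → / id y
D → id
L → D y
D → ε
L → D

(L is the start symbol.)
No FIRST/FOLLOW conflicts.

Nullable non-terminals: D, L.
FIRST sets used below: FIRST(D) = { 'id', ε }

D: nullable alternative(s) D → ε; FOLLOW(D) = { $, 'y' }
  D → id: FIRST \ {ε} = { 'id' } — disjoint from FOLLOW(D)
  D → ε: FIRST \ {ε} = { } — this is the only nullable alternative, skip

L: nullable alternative(s) L → D; FOLLOW(L) = { $ }
  L → / id y: FIRST \ {ε} = { '/' } — disjoint from FOLLOW(L)
  L → D y: FIRST \ {ε} = { 'id', 'y' } — disjoint from FOLLOW(L)
  L → D: FIRST \ {ε} = { 'id' } — this is the only nullable alternative, skip

No FIRST/FOLLOW conflicts found.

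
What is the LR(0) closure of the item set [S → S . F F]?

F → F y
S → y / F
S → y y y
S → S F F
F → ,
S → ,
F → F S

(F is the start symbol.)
To compute CLOSURE, for each item [A → α.Bβ] where B is a non-terminal, add [B → .γ] for all productions B → γ; repeat for the newly added items until nothing changes.

Start with: [S → S . F F]
  [S → S . F F] has the dot before F: add [F → . F y], [F → . ,], [F → . F S]
No further items can be added.

CLOSURE = { [F → . ,], [F → . F S], [F → . F y], [S → S . F F] }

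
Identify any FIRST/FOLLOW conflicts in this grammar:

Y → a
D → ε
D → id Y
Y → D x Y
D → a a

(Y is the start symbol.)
No FIRST/FOLLOW conflicts.

A FIRST/FOLLOW conflict occurs when a non-terminal N has a nullable alternative N → β (β ⇒* ε) and another alternative N → α with FIRST(α) ∩ FOLLOW(N) ≠ ∅: on such a lookahead the parser cannot decide between expanding α and letting N vanish via β.

Nullable non-terminals: D.

D: nullable alternative(s) D → ε; FOLLOW(D) = { 'x' }
  D → ε: FIRST \ {ε} = { } — this is the only nullable alternative, skip
  D → id Y: FIRST \ {ε} = { 'id' } — disjoint from FOLLOW(D)
  D → a a: FIRST \ {ε} = { 'a' } — disjoint from FOLLOW(D)

Y has no nullable alternative, so no FIRST/FOLLOW check is needed there.

No FIRST/FOLLOW conflicts found.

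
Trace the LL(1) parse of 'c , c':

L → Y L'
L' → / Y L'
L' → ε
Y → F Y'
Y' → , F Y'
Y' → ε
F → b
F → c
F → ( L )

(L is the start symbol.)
LL(1) parsing maintains a stack (initially the start symbol over $) and the input. At each step: if the stack top is a terminal, match it against the current input token; if it is a non-terminal N, replace it with the RHS of M[N, lookahead] (the unique production whose predict set contains the lookahead).

Stack is shown with the top on the left.

Stack        Input    Action
----------------------------
L $          c , c $  output L → Y L'
Y L' $       c , c $  output Y → F Y'
F Y' L' $    c , c $  output F → c
c Y' L' $    c , c $  match 'c'
Y' L' $      , c $    output Y' → , F Y'
, F Y' L' $  , c $    match ','
F Y' L' $    c $      output F → c
c Y' L' $    c $      match 'c'
Y' L' $      $        output Y' → ε
L' $         $        output L' → ε
$            $        accept

The string is accepted.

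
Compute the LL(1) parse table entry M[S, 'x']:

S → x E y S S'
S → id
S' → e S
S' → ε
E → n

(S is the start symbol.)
To find M[S, 'x'], we find productions for S where 'x' is in the predict set (PREDICT(N → α) = (FIRST(α) \ {ε}) ∪ (FOLLOW(N) if α ⇒* ε)).

S → x E y S S': PREDICT = { 'x' }
  'x' is in predict set, so this production goes in M[S, 'x']
S → id: PREDICT = { 'id' }

M[S, 'x'] = S → x E y S S'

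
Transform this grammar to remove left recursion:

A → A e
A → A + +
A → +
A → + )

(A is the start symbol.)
A → + A'
A → + ) A'
A' → e A'
A' → + + A'
A' → ε

A is directly left-recursive. The standard transformation for
  A → A α₁ | ... | A α_m | β₁ | ... | β_n
is
  A  → β₁ A' | ... | β_n A'
  A' → α₁ A' | ... | α_m A' | ε

A → + becomes A → + A'
A → + ) becomes A → + ) A'
A → A e becomes A' → e A'
A → A + + becomes A' → + + A'
Add A' → ε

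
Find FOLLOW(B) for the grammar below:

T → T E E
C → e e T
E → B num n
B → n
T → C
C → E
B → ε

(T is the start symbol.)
To compute FOLLOW(B), find every occurrence of B on a right-hand side N → α B β: add FIRST(β) \ {ε}, and if β is empty or nullable also add FOLLOW(N). Iterate to a fixed point.

In E → B num n: B is followed by num n, add FIRST(num n) \ {ε} = { 'num' }

Taking the union: FOLLOW(B) = { 'num' }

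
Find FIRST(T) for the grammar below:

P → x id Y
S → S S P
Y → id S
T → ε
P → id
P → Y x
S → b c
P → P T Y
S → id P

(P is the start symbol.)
From T → ε:
  - ε-production, so ε ∈ FIRST(T)

Collecting: FIRST(T) = { ε }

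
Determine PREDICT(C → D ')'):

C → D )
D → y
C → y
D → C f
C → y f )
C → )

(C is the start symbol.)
{ ')', 'y' }

PREDICT(C → D ')') = (FIRST(RHS) \ {ε}) ∪ (FOLLOW(C) if ε ∈ FIRST(RHS), i.e. RHS ⇒* ε)
FIRST(D) = { ')', 'y' }
FIRST(D ')') = { ')', 'y' }
ε ∉ FIRST(D ')'), so FOLLOW(C) is not added.
PREDICT(C → D ')') = { ')', 'y' }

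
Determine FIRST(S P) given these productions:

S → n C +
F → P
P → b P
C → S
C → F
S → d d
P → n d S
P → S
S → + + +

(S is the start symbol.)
{ '+', 'd', 'n' }

FIRST sets of the non-terminals involved (from the grammar, by fixed-point iteration):
  FIRST(S) = { '+', 'd', 'n' }

To compute FIRST(S P), process the symbols left to right:
Symbol S is a non-terminal. Add FIRST(S) \ {ε} = { '+', 'd', 'n' }
S is not nullable (ε ∉ FIRST(S)), so stop here.
FIRST(S P) = { '+', 'd', 'n' }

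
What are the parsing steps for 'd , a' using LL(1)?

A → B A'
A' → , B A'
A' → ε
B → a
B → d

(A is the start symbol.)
LL(1) parsing maintains a stack (initially the start symbol over $) and the input. At each step: if the stack top is a terminal, match it against the current input token; if it is a non-terminal N, replace it with the RHS of M[N, lookahead] (the unique production whose predict set contains the lookahead).

Stack is shown with the top on the left.

Stack     Input    Action
-------------------------
A $       d , a $  output A → B A'
B A' $    d , a $  output B → d
d A' $    d , a $  match 'd'
A' $      , a $    output A' → , B A'
, B A' $  , a $    match ','
B A' $    a $      output B → a
a A' $    a $      match 'a'
A' $      $        output A' → ε
$         $        accept

The string is accepted.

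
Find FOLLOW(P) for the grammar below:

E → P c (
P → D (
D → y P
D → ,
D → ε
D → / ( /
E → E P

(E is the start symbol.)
In E → P c (: P is followed by c '(', add FIRST(c '(') \ {ε} = { 'c' }
In D → y P: P is at the end, add FOLLOW(D)
In E → E P: P is at the end, add FOLLOW(E)

The FOLLOW sets referred to above (computed the same way, to a fixed point):
  FOLLOW(D) = { '(' }
  FOLLOW(E) = { $, '(', ',', '/', 'y' }

Taking the union: FOLLOW(P) = { $, '(', ',', '/', 'c', 'y' }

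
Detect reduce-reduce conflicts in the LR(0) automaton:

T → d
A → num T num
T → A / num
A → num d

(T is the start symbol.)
Yes — I6: [A → num d .] vs [T → d .]

A reduce-reduce conflict occurs when an LR(0) state has two complete items [A → α .] and [B → β .] — both call for a reduction, and with no lookahead the parser cannot choose between them.

Augment with T' → T and build the canonical LR(0) collection (I0 = CLOSURE({[T' → . T]}), then GOTO on every symbol after a dot until no new states appear). It has 10 states:
  I0: { [A → . num T num], [A → . num d], [T → . A / num], [T → . d], [T' → . T] }  — shift
  I1: { [T → A . / num] }  — shift
  I2: { [T' → T .] }  — accept
  I3: { [T → d .] }  — reduce
  I4: { [A → . num T num], [A → . num d], [A → num . T num], [A → num . d], [T → . A / num], [T → . d] }  — shift
  I5: { [A → num T . num] }  — shift
  I6: { [A → num d .], [T → d .] }  — 2 reduces
  I7: { [A → num T num .] }  — reduce
  I8: { [T → A / . num] }  — shift
  I9: { [T → A / num .] }  — reduce

I6 contains complete items [A → num d .], [T → d .] — reduce-reduce conflict.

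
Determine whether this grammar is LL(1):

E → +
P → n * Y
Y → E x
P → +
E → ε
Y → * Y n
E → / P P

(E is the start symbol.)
A grammar is LL(1) if for each non-terminal N with multiple productions, the predict sets of those productions are pairwise disjoint, where PREDICT(N → α) = (FIRST(α) \ {ε}) ∪ (FOLLOW(N) if α ⇒* ε).

Relevant sets:
  FIRST(E) = { '+', '/', ε }
  FOLLOW(E) = { $, 'x' }

For E:
  PREDICT(E → '+') = { '+' }
  PREDICT(E → ε) = { $, 'x' }
  PREDICT(E → '/' P P) = { '/' }
For P:
  PREDICT(P → n '*' Y) = { 'n' }
  PREDICT(P → '+') = { '+' }
For Y:
  PREDICT(Y → E x) = { '+', '/', 'x' }
  PREDICT(Y → '*' Y n) = { '*' }

All predict sets are disjoint. The grammar IS LL(1).

Answer: Yes, the grammar is LL(1).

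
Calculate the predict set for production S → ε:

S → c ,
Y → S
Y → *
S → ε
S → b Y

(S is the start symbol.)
{ $ }

PREDICT(S → ε) = (FIRST(RHS) \ {ε}) ∪ (FOLLOW(S) if ε ∈ FIRST(RHS), i.e. RHS ⇒* ε)
The right-hand side is ε (FIRST(ε) = { ε }), so the predict set is FOLLOW(S) = { $ }
PREDICT(S → ε) = { $ }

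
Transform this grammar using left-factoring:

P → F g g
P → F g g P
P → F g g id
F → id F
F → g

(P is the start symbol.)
P → F g g P'
P' → ε
P' → P
P' → id
F → id F
F → g

Left-factoring transforms A → αβ₁ | αβ₂ into A → αA' and A' → β₁ | β₂
(α is the longest common prefix among the alternatives). Repeat until
no nonterminal has two alternatives with a common prefix.

Round 1: P has alternatives sharing prefix 'F g g'. Introduce P': P → F g g P'
  Add: P' → ε
  Add: P' → P
  Add: P' → id

No remaining common prefixes — done.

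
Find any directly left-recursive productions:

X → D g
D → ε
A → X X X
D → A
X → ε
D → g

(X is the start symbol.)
No direct left recursion

Direct left recursion occurs when N → N α for some non-terminal N (the right-hand side begins with the left-hand side itself).

X → D g: starts with D
D → ε: starts with ε
A → X X X: starts with X
D → A: starts with A
X → ε: starts with ε
D → g: starts with g

No direct left recursion found.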